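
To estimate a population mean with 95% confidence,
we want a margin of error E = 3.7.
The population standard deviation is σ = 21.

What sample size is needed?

z_0.025 = 1.960
n = (z×σ/E)² = (1.960×21/3.7)²
n = 123.7506
Round up: n = 124

Answer: n = 124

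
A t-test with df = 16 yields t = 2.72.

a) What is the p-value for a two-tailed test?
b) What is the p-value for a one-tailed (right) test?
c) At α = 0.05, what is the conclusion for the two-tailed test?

Using t-distribution with df = 16:
a) Two-tailed: p = 2×P(T > 2.72) = 0.0151
b) One-tailed: p = P(T > 2.72) = 0.0076
c) 0.0151 < 0.05, reject H₀

Answer: a) 0.0151, b) 0.0076, c) reject H₀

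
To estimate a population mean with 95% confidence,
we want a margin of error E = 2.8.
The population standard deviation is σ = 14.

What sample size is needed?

Answer: n = 97

Derivation:
z_0.025 = 1.960
n = (z×σ/E)² = (1.960×14/2.8)²
n = 96.0400
Round up: n = 97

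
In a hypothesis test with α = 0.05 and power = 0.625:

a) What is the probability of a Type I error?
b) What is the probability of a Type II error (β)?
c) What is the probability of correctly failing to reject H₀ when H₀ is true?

a) Type I error probability = α = 0.05
b) Power = P(reject H₀ | H₁ true) = 1 - β = 0.625, so Type II error probability = β = 1 - Power = 0.375
c) P(fail to reject H₀ | H₀ true) = 1 - α = 0.95

Answer: a) 0.05, b) 0.375, c) 0.95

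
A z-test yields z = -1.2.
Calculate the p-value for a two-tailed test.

For z = -1.2:
p = 2×P(Z > |-1.2|) = 2×(1 - Φ(1.2)) = 0.2301

Answer: p-value ≈ 0.2301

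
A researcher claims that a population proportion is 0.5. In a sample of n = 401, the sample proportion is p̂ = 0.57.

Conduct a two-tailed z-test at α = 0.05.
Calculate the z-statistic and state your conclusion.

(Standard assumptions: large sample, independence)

Answer: z = 2.8035, reject H₀

Derivation:
H₀: p = 0.5, H₁: p ≠ 0.5
Standard error: SE = √(p₀(1-p₀)/n) = √(0.5×0.5/401) = 0.024969
z-statistic: z = (p̂ - p₀)/SE = (0.57 - 0.5)/0.024969 = 2.8035
Critical value: z_0.025 = ±1.960
p-value = 0.0051
Decision: reject H₀ at α = 0.05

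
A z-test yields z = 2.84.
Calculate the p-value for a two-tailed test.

For z = 2.84:
p = 2×P(Z > |2.84|) = 2×(1 - Φ(2.84)) = 0.0045

Answer: p-value ≈ 0.0045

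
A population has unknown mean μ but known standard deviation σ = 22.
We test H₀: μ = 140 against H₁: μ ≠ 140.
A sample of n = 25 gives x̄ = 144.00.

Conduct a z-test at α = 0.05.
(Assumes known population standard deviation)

Answer: z = 0.9091, fail to reject H₀

Derivation:
Standard error: SE = σ/√n = 22/√25 = 4.4000
z-statistic: z = (x̄ - μ₀)/SE = (144.00 - 140)/4.4000 = 0.9091
Critical value: ±1.960
p-value = 0.3633
Decision: fail to reject H₀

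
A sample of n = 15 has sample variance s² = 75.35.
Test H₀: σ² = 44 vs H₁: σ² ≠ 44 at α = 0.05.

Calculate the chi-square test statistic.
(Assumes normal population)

df = n - 1 = 14
χ² = (n-1)s²/σ₀² = 14×75.35/44 = 23.9750
Critical values: χ²_{0.975,14} = 5.629, χ²_{0.025,14} = 26.119
Rejection region: χ² < 5.629 or χ² > 26.119
Decision: fail to reject H₀

Answer: χ² = 23.9750, fail to reject H₀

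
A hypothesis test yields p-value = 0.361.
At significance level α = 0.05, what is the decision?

Compare p-value to α:
0.361 ≥ 0.05
Decision: fail to reject H₀

Answer: fail to reject H₀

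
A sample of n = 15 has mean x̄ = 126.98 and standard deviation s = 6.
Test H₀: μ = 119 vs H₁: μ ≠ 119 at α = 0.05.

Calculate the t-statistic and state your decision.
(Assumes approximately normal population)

Answer: t = 5.1510, reject H₀

Derivation:
df = n - 1 = 14
SE = s/√n = 6/√15 = 1.5492
t = (x̄ - μ₀)/SE = (126.98 - 119)/1.5492 = 5.1510
Critical value: t_{0.025,14} = ±2.145
p-value ≈ 0.0001
Decision: reject H₀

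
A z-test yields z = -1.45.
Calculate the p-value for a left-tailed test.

Answer: p-value ≈ 0.0735

Derivation:
For z = -1.45:
p = P(Z < -1.45) = Φ(-1.45) = 0.0735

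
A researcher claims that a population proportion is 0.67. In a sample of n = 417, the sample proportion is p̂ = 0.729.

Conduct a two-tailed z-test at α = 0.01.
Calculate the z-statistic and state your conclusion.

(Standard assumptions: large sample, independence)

H₀: p = 0.67, H₁: p ≠ 0.67
Standard error: SE = √(p₀(1-p₀)/n) = √(0.67×0.33/417) = 0.023026
z-statistic: z = (p̂ - p₀)/SE = (0.729 - 0.67)/0.023026 = 2.5623
Critical value: z_0.005 = ±2.576
p-value = 0.0104
Decision: fail to reject H₀ at α = 0.01

Answer: z = 2.5623, fail to reject H₀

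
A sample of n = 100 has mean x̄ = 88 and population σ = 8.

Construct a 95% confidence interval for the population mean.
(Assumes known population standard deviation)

Answer: (86.4320, 89.5680)

Derivation:
Confidence level: 95%, α = 0.05
z_0.025 = 1.960
SE = σ/√n = 8/√100 = 0.8000
Margin of error = 1.960 × 0.8000 = 1.5680
CI: x̄ ± margin = 88 ± 1.5680
CI: (86.4320, 89.5680)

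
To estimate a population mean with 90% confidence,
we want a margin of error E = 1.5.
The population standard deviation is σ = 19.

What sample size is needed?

z_0.05 = 1.645
n = (z×σ/E)² = (1.645×19/1.5)²
n = 434.1667
Round up: n = 435

Answer: n = 435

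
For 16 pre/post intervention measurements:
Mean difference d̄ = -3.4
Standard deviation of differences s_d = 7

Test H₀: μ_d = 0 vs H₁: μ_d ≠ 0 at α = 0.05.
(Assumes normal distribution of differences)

df = n - 1 = 15
SE = s_d/√n = 7/√16 = 1.7500
t = d̄/SE = -3.4/1.7500 = -1.9429
Critical value: t_{0.025,15} = ±2.131
p-value ≈ 0.0710
Decision: fail to reject H₀

Answer: t = -1.9429, fail to reject H₀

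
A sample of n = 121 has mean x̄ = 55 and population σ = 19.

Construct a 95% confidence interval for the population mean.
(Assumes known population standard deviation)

Confidence level: 95%, α = 0.05
z_0.025 = 1.960
SE = σ/√n = 19/√121 = 1.7273
Margin of error = 1.960 × 1.7273 = 3.3855
CI: x̄ ± margin = 55 ± 3.3855
CI: (51.6145, 58.3855)

Answer: (51.6145, 58.3855)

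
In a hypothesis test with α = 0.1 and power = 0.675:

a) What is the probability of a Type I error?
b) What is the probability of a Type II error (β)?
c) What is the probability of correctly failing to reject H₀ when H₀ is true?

Answer: a) 0.1, b) 0.325, c) 0.9

Derivation:
a) Type I error probability = α = 0.1
b) Power = P(reject H₀ | H₁ true) = 1 - β = 0.675, so Type II error probability = β = 1 - Power = 0.325
c) P(fail to reject H₀ | H₀ true) = 1 - α = 0.9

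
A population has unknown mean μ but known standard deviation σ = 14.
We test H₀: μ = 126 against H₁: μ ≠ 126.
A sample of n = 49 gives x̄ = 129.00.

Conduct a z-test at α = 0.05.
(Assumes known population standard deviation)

Standard error: SE = σ/√n = 14/√49 = 2.0000
z-statistic: z = (x̄ - μ₀)/SE = (129.00 - 126)/2.0000 = 1.5000
Critical value: ±1.960
p-value = 0.1336
Decision: fail to reject H₀

Answer: z = 1.5000, fail to reject H₀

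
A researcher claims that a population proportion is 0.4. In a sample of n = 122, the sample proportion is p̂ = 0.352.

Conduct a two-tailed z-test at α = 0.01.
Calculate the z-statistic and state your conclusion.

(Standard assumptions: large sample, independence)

H₀: p = 0.4, H₁: p ≠ 0.4
Standard error: SE = √(p₀(1-p₀)/n) = √(0.4×0.6/122) = 0.044353
z-statistic: z = (p̂ - p₀)/SE = (0.352 - 0.4)/0.044353 = -1.0822
Critical value: z_0.005 = ±2.576
p-value = 0.2792
Decision: fail to reject H₀ at α = 0.01

Answer: z = -1.0822, fail to reject H₀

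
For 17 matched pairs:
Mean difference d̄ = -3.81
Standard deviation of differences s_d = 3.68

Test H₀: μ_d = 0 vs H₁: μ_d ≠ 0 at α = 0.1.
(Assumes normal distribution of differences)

df = n - 1 = 16
SE = s_d/√n = 3.68/√17 = 0.8925
t = d̄/SE = -3.81/0.8925 = -4.2689
Critical value: t_{0.05,16} = ±1.746
p-value ≈ 0.0006
Decision: reject H₀

Answer: t = -4.2689, reject H₀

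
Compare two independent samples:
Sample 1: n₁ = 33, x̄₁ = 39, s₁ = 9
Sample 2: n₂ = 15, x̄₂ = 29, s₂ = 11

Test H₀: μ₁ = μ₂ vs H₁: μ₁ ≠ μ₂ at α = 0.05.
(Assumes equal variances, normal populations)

Answer: t = 3.3269, reject H₀

Derivation:
Pooled variance: s²_p = [32×9² + 14×11²]/(46) = 93.1739
s_p = 9.6527
SE = s_p×√(1/n₁ + 1/n₂) = 9.6527×√(1/33 + 1/15) = 3.0058
t = (x̄₁ - x̄₂)/SE = (39 - 29)/3.0058 = 3.3269
df = 46, t-critical = ±2.013
Decision: reject H₀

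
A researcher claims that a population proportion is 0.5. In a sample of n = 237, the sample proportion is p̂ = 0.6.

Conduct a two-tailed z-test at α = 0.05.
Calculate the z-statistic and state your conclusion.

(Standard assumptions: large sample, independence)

Answer: z = 3.0790, reject H₀

Derivation:
H₀: p = 0.5, H₁: p ≠ 0.5
Standard error: SE = √(p₀(1-p₀)/n) = √(0.5×0.5/237) = 0.032478
z-statistic: z = (p̂ - p₀)/SE = (0.6 - 0.5)/0.032478 = 3.0790
Critical value: z_0.025 = ±1.960
p-value = 0.0021
Decision: reject H₀ at α = 0.05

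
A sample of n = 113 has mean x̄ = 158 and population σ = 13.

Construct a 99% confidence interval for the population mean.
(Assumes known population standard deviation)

Answer: (154.8498, 161.1502)

Derivation:
Confidence level: 99%, α = 0.01
z_0.005 = 2.576
SE = σ/√n = 13/√113 = 1.2229
Margin of error = 2.576 × 1.2229 = 3.1502
CI: x̄ ± margin = 158 ± 3.1502
CI: (154.8498, 161.1502)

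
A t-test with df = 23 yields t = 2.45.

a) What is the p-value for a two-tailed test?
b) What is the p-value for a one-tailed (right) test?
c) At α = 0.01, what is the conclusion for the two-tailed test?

Answer: a) 0.0223, b) 0.0112, c) fail to reject H₀

Derivation:
Using t-distribution with df = 23:
a) Two-tailed: p = 2×P(T > 2.45) = 0.0223
b) One-tailed: p = P(T > 2.45) = 0.0112
c) 0.0223 ≥ 0.01, fail to reject H₀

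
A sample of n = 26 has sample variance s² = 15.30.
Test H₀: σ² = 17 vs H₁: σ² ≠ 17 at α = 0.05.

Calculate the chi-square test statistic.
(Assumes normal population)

Answer: χ² = 22.5000, fail to reject H₀

Derivation:
df = n - 1 = 25
χ² = (n-1)s²/σ₀² = 25×15.30/17 = 22.5000
Critical values: χ²_{0.975,25} = 13.120, χ²_{0.025,25} = 40.646
Rejection region: χ² < 13.120 or χ² > 40.646
Decision: fail to reject H₀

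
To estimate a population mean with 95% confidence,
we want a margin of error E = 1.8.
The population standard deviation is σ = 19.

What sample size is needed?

z_0.025 = 1.960
n = (z×σ/E)² = (1.960×19/1.8)²
n = 428.0301
Round up: n = 429

Answer: n = 429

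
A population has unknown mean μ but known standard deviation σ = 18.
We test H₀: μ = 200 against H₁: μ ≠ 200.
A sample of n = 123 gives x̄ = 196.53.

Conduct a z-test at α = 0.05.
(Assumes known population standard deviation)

Standard error: SE = σ/√n = 18/√123 = 1.6230
z-statistic: z = (x̄ - μ₀)/SE = (196.53 - 200)/1.6230 = -2.1380
Critical value: ±1.960
p-value = 0.0325
Decision: reject H₀

Answer: z = -2.1380, reject H₀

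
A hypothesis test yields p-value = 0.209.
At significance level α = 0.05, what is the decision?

Compare p-value to α:
0.209 ≥ 0.05
Decision: fail to reject H₀

Answer: fail to reject H₀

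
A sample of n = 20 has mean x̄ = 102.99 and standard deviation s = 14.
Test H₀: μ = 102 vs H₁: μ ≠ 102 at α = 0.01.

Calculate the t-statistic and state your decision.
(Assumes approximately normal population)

Answer: t = 0.3162, fail to reject H₀

Derivation:
df = n - 1 = 19
SE = s/√n = 14/√20 = 3.1305
t = (x̄ - μ₀)/SE = (102.99 - 102)/3.1305 = 0.3162
Critical value: t_{0.005,19} = ±2.861
p-value ≈ 0.7553
Decision: fail to reject H₀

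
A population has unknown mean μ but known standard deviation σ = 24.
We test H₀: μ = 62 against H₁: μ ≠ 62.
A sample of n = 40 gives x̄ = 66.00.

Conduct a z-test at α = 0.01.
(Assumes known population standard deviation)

Answer: z = 1.0541, fail to reject H₀

Derivation:
Standard error: SE = σ/√n = 24/√40 = 3.7947
z-statistic: z = (x̄ - μ₀)/SE = (66.00 - 62)/3.7947 = 1.0541
Critical value: ±2.576
p-value = 0.2918
Decision: fail to reject H₀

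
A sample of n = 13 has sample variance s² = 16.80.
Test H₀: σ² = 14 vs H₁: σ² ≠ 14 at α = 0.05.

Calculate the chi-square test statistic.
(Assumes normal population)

Answer: χ² = 14.4000, fail to reject H₀

Derivation:
df = n - 1 = 12
χ² = (n-1)s²/σ₀² = 12×16.80/14 = 14.4000
Critical values: χ²_{0.975,12} = 4.404, χ²_{0.025,12} = 23.337
Rejection region: χ² < 4.404 or χ² > 23.337
Decision: fail to reject H₀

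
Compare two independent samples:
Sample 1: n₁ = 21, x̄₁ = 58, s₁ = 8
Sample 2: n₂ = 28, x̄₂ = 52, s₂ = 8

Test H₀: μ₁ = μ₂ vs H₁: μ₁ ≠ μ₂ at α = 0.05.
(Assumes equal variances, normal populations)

Answer: t = 2.5981, reject H₀

Derivation:
Pooled variance: s²_p = [20×8² + 27×8²]/(47) = 64.0000
s_p = 8.0000
SE = s_p×√(1/n₁ + 1/n₂) = 8.0000×√(1/21 + 1/28) = 2.3094
t = (x̄₁ - x̄₂)/SE = (58 - 52)/2.3094 = 2.5981
df = 47, t-critical = ±2.012
Decision: reject H₀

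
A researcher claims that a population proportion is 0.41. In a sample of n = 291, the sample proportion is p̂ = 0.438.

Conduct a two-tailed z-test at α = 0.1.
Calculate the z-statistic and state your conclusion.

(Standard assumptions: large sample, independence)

Answer: z = 0.9711, fail to reject H₀

Derivation:
H₀: p = 0.41, H₁: p ≠ 0.41
Standard error: SE = √(p₀(1-p₀)/n) = √(0.41×0.59/291) = 0.028832
z-statistic: z = (p̂ - p₀)/SE = (0.438 - 0.41)/0.028832 = 0.9711
Critical value: z_0.05 = ±1.645
p-value = 0.3315
Decision: fail to reject H₀ at α = 0.1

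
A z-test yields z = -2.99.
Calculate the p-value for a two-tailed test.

For z = -2.99:
p = 2×P(Z > |-2.99|) = 2×(1 - Φ(2.99)) = 0.0028

Answer: p-value ≈ 0.0028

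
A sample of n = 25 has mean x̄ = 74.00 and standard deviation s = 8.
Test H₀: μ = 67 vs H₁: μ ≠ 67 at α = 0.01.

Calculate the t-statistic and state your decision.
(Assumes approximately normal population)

df = n - 1 = 24
SE = s/√n = 8/√25 = 1.6000
t = (x̄ - μ₀)/SE = (74.00 - 67)/1.6000 = 4.3750
Critical value: t_{0.005,24} = ±2.797
p-value ≈ 0.0002
Decision: reject H₀

Answer: t = 4.3750, reject H₀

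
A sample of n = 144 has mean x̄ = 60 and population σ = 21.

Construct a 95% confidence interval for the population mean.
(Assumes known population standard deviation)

Confidence level: 95%, α = 0.05
z_0.025 = 1.960
SE = σ/√n = 21/√144 = 1.7500
Margin of error = 1.960 × 1.7500 = 3.4300
CI: x̄ ± margin = 60 ± 3.4300
CI: (56.5700, 63.4300)

Answer: (56.5700, 63.4300)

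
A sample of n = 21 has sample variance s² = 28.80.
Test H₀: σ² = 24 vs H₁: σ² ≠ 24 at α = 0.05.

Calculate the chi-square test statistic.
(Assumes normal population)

Answer: χ² = 24.0000, fail to reject H₀

Derivation:
df = n - 1 = 20
χ² = (n-1)s²/σ₀² = 20×28.80/24 = 24.0000
Critical values: χ²_{0.975,20} = 9.591, χ²_{0.025,20} = 34.170
Rejection region: χ² < 9.591 or χ² > 34.170
Decision: fail to reject H₀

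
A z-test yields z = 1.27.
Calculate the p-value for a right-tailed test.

For z = 1.27:
p = P(Z > 1.27) = 1 - Φ(1.27) = 0.1020

Answer: p-value ≈ 0.1020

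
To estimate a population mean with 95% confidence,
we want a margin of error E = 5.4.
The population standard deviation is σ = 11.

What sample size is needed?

Answer: n = 16

Derivation:
z_0.025 = 1.960
n = (z×σ/E)² = (1.960×11/5.4)²
n = 15.9408
Round up: n = 16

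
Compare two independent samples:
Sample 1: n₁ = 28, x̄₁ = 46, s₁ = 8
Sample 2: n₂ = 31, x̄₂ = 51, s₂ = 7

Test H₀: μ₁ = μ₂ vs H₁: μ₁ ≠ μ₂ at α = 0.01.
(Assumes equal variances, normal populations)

Pooled variance: s²_p = [27×8² + 30×7²]/(57) = 56.1053
s_p = 7.4903
SE = s_p×√(1/n₁ + 1/n₂) = 7.4903×√(1/28 + 1/31) = 1.9528
t = (x̄₁ - x̄₂)/SE = (46 - 51)/1.9528 = -2.5604
df = 57, t-critical = ±2.665
Decision: fail to reject H₀

Answer: t = -2.5604, fail to reject H₀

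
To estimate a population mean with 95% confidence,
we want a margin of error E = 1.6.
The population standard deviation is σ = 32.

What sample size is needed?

z_0.025 = 1.960
n = (z×σ/E)² = (1.960×32/1.6)²
n = 1536.6400
Round up: n = 1537

Answer: n = 1537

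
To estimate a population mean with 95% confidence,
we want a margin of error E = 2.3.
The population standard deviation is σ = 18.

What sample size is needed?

z_0.025 = 1.960
n = (z×σ/E)² = (1.960×18/2.3)²
n = 235.2889
Round up: n = 236

Answer: n = 236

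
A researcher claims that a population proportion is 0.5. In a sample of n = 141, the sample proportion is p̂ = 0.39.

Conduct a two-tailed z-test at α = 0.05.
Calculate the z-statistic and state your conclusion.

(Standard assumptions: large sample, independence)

H₀: p = 0.5, H₁: p ≠ 0.5
Standard error: SE = √(p₀(1-p₀)/n) = √(0.5×0.5/141) = 0.042108
z-statistic: z = (p̂ - p₀)/SE = (0.39 - 0.5)/0.042108 = -2.6123
Critical value: z_0.025 = ±1.960
p-value = 0.0090
Decision: reject H₀ at α = 0.05

Answer: z = -2.6123, reject H₀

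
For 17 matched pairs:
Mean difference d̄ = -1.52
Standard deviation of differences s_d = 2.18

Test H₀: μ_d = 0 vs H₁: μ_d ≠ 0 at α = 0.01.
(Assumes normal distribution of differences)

df = n - 1 = 16
SE = s_d/√n = 2.18/√17 = 0.5287
t = d̄/SE = -1.52/0.5287 = -2.8750
Critical value: t_{0.005,16} = ±2.921
p-value ≈ 0.0110
Decision: fail to reject H₀

Answer: t = -2.8750, fail to reject H₀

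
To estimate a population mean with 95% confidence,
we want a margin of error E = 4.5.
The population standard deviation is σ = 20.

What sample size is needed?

Answer: n = 76

Derivation:
z_0.025 = 1.960
n = (z×σ/E)² = (1.960×20/4.5)²
n = 75.8835
Round up: n = 76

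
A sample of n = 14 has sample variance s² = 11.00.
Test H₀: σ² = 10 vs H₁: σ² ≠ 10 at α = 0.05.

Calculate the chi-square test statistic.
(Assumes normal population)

df = n - 1 = 13
χ² = (n-1)s²/σ₀² = 13×11.00/10 = 14.3000
Critical values: χ²_{0.975,13} = 5.009, χ²_{0.025,13} = 24.736
Rejection region: χ² < 5.009 or χ² > 24.736
Decision: fail to reject H₀

Answer: χ² = 14.3000, fail to reject H₀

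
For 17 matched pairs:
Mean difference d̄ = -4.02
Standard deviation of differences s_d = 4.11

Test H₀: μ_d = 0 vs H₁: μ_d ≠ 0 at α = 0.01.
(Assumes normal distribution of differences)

Answer: t = -4.0329, reject H₀

Derivation:
df = n - 1 = 16
SE = s_d/√n = 4.11/√17 = 0.9968
t = d̄/SE = -4.02/0.9968 = -4.0329
Critical value: t_{0.005,16} = ±2.921
p-value ≈ 0.0010
Decision: reject H₀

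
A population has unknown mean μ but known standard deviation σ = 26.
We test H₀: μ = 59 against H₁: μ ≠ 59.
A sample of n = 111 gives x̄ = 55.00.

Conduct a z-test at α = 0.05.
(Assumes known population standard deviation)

Answer: z = -1.6209, fail to reject H₀

Derivation:
Standard error: SE = σ/√n = 26/√111 = 2.4678
z-statistic: z = (x̄ - μ₀)/SE = (55.00 - 59)/2.4678 = -1.6209
Critical value: ±1.960
p-value = 0.1050
Decision: fail to reject H₀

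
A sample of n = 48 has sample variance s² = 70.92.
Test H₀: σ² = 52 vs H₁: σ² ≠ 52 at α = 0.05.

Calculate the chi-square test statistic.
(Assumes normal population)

df = n - 1 = 47
χ² = (n-1)s²/σ₀² = 47×70.92/52 = 64.1008
Critical values: χ²_{0.975,47} = 29.956, χ²_{0.025,47} = 67.821
Rejection region: χ² < 29.956 or χ² > 67.821
Decision: fail to reject H₀

Answer: χ² = 64.1008, fail to reject H₀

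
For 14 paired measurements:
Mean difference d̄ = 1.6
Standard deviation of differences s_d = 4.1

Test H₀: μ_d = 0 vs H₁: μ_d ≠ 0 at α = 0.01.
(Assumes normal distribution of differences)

Answer: t = 1.4601, fail to reject H₀

Derivation:
df = n - 1 = 13
SE = s_d/√n = 4.1/√14 = 1.0958
t = d̄/SE = 1.6/1.0958 = 1.4601
Critical value: t_{0.005,13} = ±3.012
p-value ≈ 0.1680
Decision: fail to reject H₀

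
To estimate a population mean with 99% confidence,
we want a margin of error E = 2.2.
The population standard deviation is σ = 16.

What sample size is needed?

Answer: n = 351

Derivation:
z_0.005 = 2.576
n = (z×σ/E)² = (2.576×16/2.2)²
n = 350.9832
Round up: n = 351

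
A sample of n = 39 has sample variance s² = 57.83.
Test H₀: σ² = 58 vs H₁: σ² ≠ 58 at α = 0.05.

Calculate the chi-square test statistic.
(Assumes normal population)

df = n - 1 = 38
χ² = (n-1)s²/σ₀² = 38×57.83/58 = 37.8886
Critical values: χ²_{0.975,38} = 22.878, χ²_{0.025,38} = 56.896
Rejection region: χ² < 22.878 or χ² > 56.896
Decision: fail to reject H₀

Answer: χ² = 37.8886, fail to reject H₀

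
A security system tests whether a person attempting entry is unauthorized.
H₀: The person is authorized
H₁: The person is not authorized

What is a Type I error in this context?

Type I error: rejecting H₀ when it is actually true (false positive).
Type II error: failing to reject H₀ when H₁ is actually true (false negative).

Answer: Denying entry to an authorized person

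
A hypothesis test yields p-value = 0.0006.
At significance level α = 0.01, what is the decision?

Compare p-value to α:
0.0006 < 0.01
Decision: reject H₀

Answer: reject H₀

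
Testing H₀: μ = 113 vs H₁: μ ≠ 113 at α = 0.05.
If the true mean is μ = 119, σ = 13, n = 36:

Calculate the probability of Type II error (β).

Answer: β ≈ 0.2092

Derivation:
SE = σ/√n = 13/√36 = 2.1667
Critical values: μ₀ ± z_0.025×SE = 113 ± 1.960×2.1667
Acceptance region: (108.7533, 117.2467)
Under H₁ (μ = 119): z_high = (117.2467 - 119)/2.1667 = -0.8092, z_low = (108.7533 - 119)/2.1667 = -4.7292
β = P(not reject | H₁) = Φ(-0.8092) - Φ(-4.7292) ≈ 0.2092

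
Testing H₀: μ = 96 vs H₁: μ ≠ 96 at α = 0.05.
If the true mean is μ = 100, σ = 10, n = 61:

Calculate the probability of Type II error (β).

Answer: β ≈ 0.1222

Derivation:
SE = σ/√n = 10/√61 = 1.2804
Critical values: μ₀ ± z_0.025×SE = 96 ± 1.960×1.2804
Acceptance region: (93.4904, 98.5096)
Under H₁ (μ = 100): z_high = (98.5096 - 100)/1.2804 = -1.1640, z_low = (93.4904 - 100)/1.2804 = -5.0840
β = P(not reject | H₁) = Φ(-1.1640) - Φ(-5.0840) ≈ 0.1222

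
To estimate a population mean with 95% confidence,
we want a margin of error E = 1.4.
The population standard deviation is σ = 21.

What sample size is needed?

Answer: n = 865

Derivation:
z_0.025 = 1.960
n = (z×σ/E)² = (1.960×21/1.4)²
n = 864.3600
Round up: n = 865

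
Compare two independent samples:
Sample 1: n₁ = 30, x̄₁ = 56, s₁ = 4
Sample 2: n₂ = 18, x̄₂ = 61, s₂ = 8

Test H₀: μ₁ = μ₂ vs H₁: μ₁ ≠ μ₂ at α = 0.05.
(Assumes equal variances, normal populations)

Answer: t = -2.8872, reject H₀

Derivation:
Pooled variance: s²_p = [29×4² + 17×8²]/(46) = 33.7391
s_p = 5.8085
SE = s_p×√(1/n₁ + 1/n₂) = 5.8085×√(1/30 + 1/18) = 1.7318
t = (x̄₁ - x̄₂)/SE = (56 - 61)/1.7318 = -2.8872
df = 46, t-critical = ±2.013
Decision: reject H₀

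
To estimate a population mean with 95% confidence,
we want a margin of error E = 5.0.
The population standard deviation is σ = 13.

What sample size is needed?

Answer: n = 26

Derivation:
z_0.025 = 1.960
n = (z×σ/E)² = (1.960×13/5.0)²
n = 25.9692
Round up: n = 26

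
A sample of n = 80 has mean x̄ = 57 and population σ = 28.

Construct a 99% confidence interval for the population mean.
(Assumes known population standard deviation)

Confidence level: 99%, α = 0.01
z_0.005 = 2.576
SE = σ/√n = 28/√80 = 3.1305
Margin of error = 2.576 × 3.1305 = 8.0642
CI: x̄ ± margin = 57 ± 8.0642
CI: (48.9358, 65.0642)

Answer: (48.9358, 65.0642)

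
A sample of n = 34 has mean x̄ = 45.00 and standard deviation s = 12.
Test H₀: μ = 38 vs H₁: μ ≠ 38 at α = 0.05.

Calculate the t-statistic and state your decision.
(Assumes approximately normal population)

df = n - 1 = 33
SE = s/√n = 12/√34 = 2.0580
t = (x̄ - μ₀)/SE = (45.00 - 38)/2.0580 = 3.4014
Critical value: t_{0.025,33} = ±2.035
p-value ≈ 0.0018
Decision: reject H₀

Answer: t = 3.4014, reject H₀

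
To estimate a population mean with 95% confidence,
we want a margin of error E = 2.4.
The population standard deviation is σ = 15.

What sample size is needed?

Answer: n = 151

Derivation:
z_0.025 = 1.960
n = (z×σ/E)² = (1.960×15/2.4)²
n = 150.0625
Round up: n = 151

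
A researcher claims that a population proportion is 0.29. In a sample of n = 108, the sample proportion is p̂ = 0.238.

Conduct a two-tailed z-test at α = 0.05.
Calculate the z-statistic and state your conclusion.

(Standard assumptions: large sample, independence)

Answer: z = -1.1909, fail to reject H₀

Derivation:
H₀: p = 0.29, H₁: p ≠ 0.29
Standard error: SE = √(p₀(1-p₀)/n) = √(0.29×0.71/108) = 0.043663
z-statistic: z = (p̂ - p₀)/SE = (0.238 - 0.29)/0.043663 = -1.1909
Critical value: z_0.025 = ±1.960
p-value = 0.2337
Decision: fail to reject H₀ at α = 0.05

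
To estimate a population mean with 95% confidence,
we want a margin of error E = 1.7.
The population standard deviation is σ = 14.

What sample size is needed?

z_0.025 = 1.960
n = (z×σ/E)² = (1.960×14/1.7)²
n = 260.5376
Round up: n = 261

Answer: n = 261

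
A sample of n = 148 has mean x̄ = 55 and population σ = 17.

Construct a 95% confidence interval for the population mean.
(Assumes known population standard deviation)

Confidence level: 95%, α = 0.05
z_0.025 = 1.960
SE = σ/√n = 17/√148 = 1.3974
Margin of error = 1.960 × 1.3974 = 2.7389
CI: x̄ ± margin = 55 ± 2.7389
CI: (52.2611, 57.7389)

Answer: (52.2611, 57.7389)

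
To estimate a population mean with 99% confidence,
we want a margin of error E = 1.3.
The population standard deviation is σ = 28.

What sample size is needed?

z_0.005 = 2.576
n = (z×σ/E)² = (2.576×28/1.3)²
n = 3078.3718
Round up: n = 3079

Answer: n = 3079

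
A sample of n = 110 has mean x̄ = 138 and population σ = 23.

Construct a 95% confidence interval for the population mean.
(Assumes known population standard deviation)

Answer: (133.7017, 142.2983)

Derivation:
Confidence level: 95%, α = 0.05
z_0.025 = 1.960
SE = σ/√n = 23/√110 = 2.1930
Margin of error = 1.960 × 2.1930 = 4.2983
CI: x̄ ± margin = 138 ± 4.2983
CI: (133.7017, 142.2983)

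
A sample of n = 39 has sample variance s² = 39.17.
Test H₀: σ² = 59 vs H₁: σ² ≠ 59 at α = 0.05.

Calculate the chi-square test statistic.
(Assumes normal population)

Answer: χ² = 25.2281, fail to reject H₀

Derivation:
df = n - 1 = 38
χ² = (n-1)s²/σ₀² = 38×39.17/59 = 25.2281
Critical values: χ²_{0.975,38} = 22.878, χ²_{0.025,38} = 56.896
Rejection region: χ² < 22.878 or χ² > 56.896
Decision: fail to reject H₀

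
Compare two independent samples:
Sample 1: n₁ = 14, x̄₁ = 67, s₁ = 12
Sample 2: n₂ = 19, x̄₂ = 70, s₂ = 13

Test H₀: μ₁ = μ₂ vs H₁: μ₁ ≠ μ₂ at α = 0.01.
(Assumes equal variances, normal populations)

Answer: t = -0.6765, fail to reject H₀

Derivation:
Pooled variance: s²_p = [13×12² + 18×13²]/(31) = 158.5161
s_p = 12.5903
SE = s_p×√(1/n₁ + 1/n₂) = 12.5903×√(1/14 + 1/19) = 4.4346
t = (x̄₁ - x̄₂)/SE = (67 - 70)/4.4346 = -0.6765
df = 31, t-critical = ±2.744
Decision: fail to reject H₀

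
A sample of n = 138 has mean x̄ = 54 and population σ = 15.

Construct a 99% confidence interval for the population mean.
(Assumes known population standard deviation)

Answer: (50.7107, 57.2893)

Derivation:
Confidence level: 99%, α = 0.01
z_0.005 = 2.576
SE = σ/√n = 15/√138 = 1.2769
Margin of error = 2.576 × 1.2769 = 3.2893
CI: x̄ ± margin = 54 ± 3.2893
CI: (50.7107, 57.2893)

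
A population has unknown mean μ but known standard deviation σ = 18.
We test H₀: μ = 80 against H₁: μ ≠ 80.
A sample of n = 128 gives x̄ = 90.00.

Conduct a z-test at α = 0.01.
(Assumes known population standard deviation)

Standard error: SE = σ/√n = 18/√128 = 1.5910
z-statistic: z = (x̄ - μ₀)/SE = (90.00 - 80)/1.5910 = 6.2854
Critical value: ±2.576
p-value < 0.0001
Decision: reject H₀

Answer: z = 6.2854, reject H₀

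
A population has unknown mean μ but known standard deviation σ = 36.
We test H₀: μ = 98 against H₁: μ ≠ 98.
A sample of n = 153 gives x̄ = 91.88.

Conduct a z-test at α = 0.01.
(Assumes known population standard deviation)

Standard error: SE = σ/√n = 36/√153 = 2.9104
z-statistic: z = (x̄ - μ₀)/SE = (91.88 - 98)/2.9104 = -2.1028
Critical value: ±2.576
p-value = 0.0355
Decision: fail to reject H₀

Answer: z = -2.1028, fail to reject H₀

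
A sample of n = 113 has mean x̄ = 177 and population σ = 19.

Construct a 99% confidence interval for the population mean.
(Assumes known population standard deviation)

Confidence level: 99%, α = 0.01
z_0.005 = 2.576
SE = σ/√n = 19/√113 = 1.7874
Margin of error = 2.576 × 1.7874 = 4.6043
CI: x̄ ± margin = 177 ± 4.6043
CI: (172.3957, 181.6043)

Answer: (172.3957, 181.6043)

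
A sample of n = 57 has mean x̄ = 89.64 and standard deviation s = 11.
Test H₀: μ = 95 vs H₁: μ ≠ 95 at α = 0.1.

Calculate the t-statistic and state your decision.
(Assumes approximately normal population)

df = n - 1 = 56
SE = s/√n = 11/√57 = 1.4570
t = (x̄ - μ₀)/SE = (89.64 - 95)/1.4570 = -3.6788
Critical value: t_{0.05,56} = ±1.673
p-value ≈ 0.0005
Decision: reject H₀

Answer: t = -3.6788, reject H₀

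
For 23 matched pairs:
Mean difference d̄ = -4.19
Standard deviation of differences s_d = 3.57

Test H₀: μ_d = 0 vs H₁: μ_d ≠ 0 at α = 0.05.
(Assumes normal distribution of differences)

Answer: t = -5.6287, reject H₀

Derivation:
df = n - 1 = 22
SE = s_d/√n = 3.57/√23 = 0.7444
t = d̄/SE = -4.19/0.7444 = -5.6287
Critical value: t_{0.025,22} = ±2.074
p-value < 0.0001
Decision: reject H₀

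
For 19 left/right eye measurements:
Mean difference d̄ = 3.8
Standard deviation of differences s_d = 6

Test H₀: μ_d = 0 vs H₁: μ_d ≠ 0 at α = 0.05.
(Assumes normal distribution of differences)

Answer: t = 2.7606, reject H₀

Derivation:
df = n - 1 = 18
SE = s_d/√n = 6/√19 = 1.3765
t = d̄/SE = 3.8/1.3765 = 2.7606
Critical value: t_{0.025,18} = ±2.101
p-value ≈ 0.0129
Decision: reject H₀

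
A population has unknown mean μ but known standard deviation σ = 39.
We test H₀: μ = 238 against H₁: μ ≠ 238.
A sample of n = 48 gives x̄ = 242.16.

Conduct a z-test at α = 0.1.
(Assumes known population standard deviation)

Answer: z = 0.7390, fail to reject H₀

Derivation:
Standard error: SE = σ/√n = 39/√48 = 5.6292
z-statistic: z = (x̄ - μ₀)/SE = (242.16 - 238)/5.6292 = 0.7390
Critical value: ±1.645
p-value = 0.4599
Decision: fail to reject H₀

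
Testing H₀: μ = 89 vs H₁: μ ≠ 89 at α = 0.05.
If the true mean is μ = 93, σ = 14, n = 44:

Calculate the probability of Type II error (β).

Answer: β ≈ 0.5258

Derivation:
SE = σ/√n = 14/√44 = 2.1106
Critical values: μ₀ ± z_0.025×SE = 89 ± 1.960×2.1106
Acceptance region: (84.8632, 93.1368)
Under H₁ (μ = 93): z_high = (93.1368 - 93)/2.1106 = 0.0648, z_low = (84.8632 - 93)/2.1106 = -3.8552
β = P(not reject | H₁) = Φ(0.0648) - Φ(-3.8552) ≈ 0.5258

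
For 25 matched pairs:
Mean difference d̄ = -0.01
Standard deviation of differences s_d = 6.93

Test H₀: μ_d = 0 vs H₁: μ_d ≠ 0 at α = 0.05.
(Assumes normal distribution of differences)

df = n - 1 = 24
SE = s_d/√n = 6.93/√25 = 1.3860
t = d̄/SE = -0.01/1.3860 = -0.0072
Critical value: t_{0.025,24} = ±2.064
p-value ≈ 0.9943
Decision: fail to reject H₀

Answer: t = -0.0072, fail to reject H₀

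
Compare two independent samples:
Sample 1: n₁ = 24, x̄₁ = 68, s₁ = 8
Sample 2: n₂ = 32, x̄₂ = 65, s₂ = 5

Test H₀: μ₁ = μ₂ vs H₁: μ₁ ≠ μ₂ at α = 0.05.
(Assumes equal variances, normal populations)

Answer: t = 1.7223, fail to reject H₀

Derivation:
Pooled variance: s²_p = [23×8² + 31×5²]/(54) = 41.6111
s_p = 6.4507
SE = s_p×√(1/n₁ + 1/n₂) = 6.4507×√(1/24 + 1/32) = 1.7419
t = (x̄₁ - x̄₂)/SE = (68 - 65)/1.7419 = 1.7223
df = 54, t-critical = ±2.005
Decision: fail to reject H₀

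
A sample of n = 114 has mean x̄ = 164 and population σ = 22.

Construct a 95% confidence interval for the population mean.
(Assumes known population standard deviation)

Confidence level: 95%, α = 0.05
z_0.025 = 1.960
SE = σ/√n = 22/√114 = 2.0605
Margin of error = 1.960 × 2.0605 = 4.0386
CI: x̄ ± margin = 164 ± 4.0386
CI: (159.9614, 168.0386)

Answer: (159.9614, 168.0386)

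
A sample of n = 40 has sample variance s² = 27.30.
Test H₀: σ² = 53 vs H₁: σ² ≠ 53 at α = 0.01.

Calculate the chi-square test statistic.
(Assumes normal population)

df = n - 1 = 39
χ² = (n-1)s²/σ₀² = 39×27.30/53 = 20.0887
Critical values: χ²_{0.995,39} = 19.996, χ²_{0.005,39} = 65.476
Rejection region: χ² < 19.996 or χ² > 65.476
Decision: fail to reject H₀

Answer: χ² = 20.0887, fail to reject H₀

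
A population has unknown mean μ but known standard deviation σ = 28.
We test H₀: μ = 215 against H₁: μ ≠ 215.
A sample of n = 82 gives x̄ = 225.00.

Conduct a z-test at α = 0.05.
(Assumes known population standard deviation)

Standard error: SE = σ/√n = 28/√82 = 3.0921
z-statistic: z = (x̄ - μ₀)/SE = (225.00 - 215)/3.0921 = 3.2340
Critical value: ±1.960
p-value = 0.0012
Decision: reject H₀

Answer: z = 3.2340, reject H₀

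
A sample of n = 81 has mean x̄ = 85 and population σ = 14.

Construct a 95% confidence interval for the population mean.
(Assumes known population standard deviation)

Answer: (81.9510, 88.0490)

Derivation:
Confidence level: 95%, α = 0.05
z_0.025 = 1.960
SE = σ/√n = 14/√81 = 1.5556
Margin of error = 1.960 × 1.5556 = 3.0490
CI: x̄ ± margin = 85 ± 3.0490
CI: (81.9510, 88.0490)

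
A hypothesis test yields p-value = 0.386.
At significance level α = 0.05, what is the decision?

Answer: fail to reject H₀

Derivation:
Compare p-value to α:
0.386 ≥ 0.05
Decision: fail to reject H₀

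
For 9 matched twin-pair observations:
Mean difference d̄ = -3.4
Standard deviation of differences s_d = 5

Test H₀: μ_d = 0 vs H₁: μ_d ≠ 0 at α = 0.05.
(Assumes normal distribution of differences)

Answer: t = -2.0400, fail to reject H₀

Derivation:
df = n - 1 = 8
SE = s_d/√n = 5/√9 = 1.6667
t = d̄/SE = -3.4/1.6667 = -2.0400
Critical value: t_{0.025,8} = ±2.306
p-value ≈ 0.0757
Decision: fail to reject H₀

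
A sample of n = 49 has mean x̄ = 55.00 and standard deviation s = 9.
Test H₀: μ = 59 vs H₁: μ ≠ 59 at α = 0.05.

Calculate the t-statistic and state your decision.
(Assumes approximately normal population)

df = n - 1 = 48
SE = s/√n = 9/√49 = 1.2857
t = (x̄ - μ₀)/SE = (55.00 - 59)/1.2857 = -3.1111
Critical value: t_{0.025,48} = ±2.011
p-value ≈ 0.0031
Decision: reject H₀

Answer: t = -3.1111, reject H₀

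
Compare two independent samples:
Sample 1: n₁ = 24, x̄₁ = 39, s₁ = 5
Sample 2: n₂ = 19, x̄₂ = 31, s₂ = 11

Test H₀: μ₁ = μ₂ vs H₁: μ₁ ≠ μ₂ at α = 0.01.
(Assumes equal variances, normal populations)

Answer: t = 3.1793, reject H₀

Derivation:
Pooled variance: s²_p = [23×5² + 18×11²]/(41) = 67.1463
s_p = 8.1943
SE = s_p×√(1/n₁ + 1/n₂) = 8.1943×√(1/24 + 1/19) = 2.5163
t = (x̄₁ - x̄₂)/SE = (39 - 31)/2.5163 = 3.1793
df = 41, t-critical = ±2.701
Decision: reject H₀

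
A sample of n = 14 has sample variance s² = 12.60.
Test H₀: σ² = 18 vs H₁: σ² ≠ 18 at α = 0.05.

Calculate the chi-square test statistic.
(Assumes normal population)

Answer: χ² = 9.1000, fail to reject H₀

Derivation:
df = n - 1 = 13
χ² = (n-1)s²/σ₀² = 13×12.60/18 = 9.1000
Critical values: χ²_{0.975,13} = 5.009, χ²_{0.025,13} = 24.736
Rejection region: χ² < 5.009 or χ² > 24.736
Decision: fail to reject H₀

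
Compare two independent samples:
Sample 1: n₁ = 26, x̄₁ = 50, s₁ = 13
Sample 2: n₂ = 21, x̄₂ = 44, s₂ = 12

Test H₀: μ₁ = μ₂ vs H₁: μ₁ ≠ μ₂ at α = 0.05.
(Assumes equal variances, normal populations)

Pooled variance: s²_p = [25×13² + 20×12²]/(45) = 157.8889
s_p = 12.5654
SE = s_p×√(1/n₁ + 1/n₂) = 12.5654×√(1/26 + 1/21) = 3.6866
t = (x̄₁ - x̄₂)/SE = (50 - 44)/3.6866 = 1.6275
df = 45, t-critical = ±2.014
Decision: fail to reject H₀

Answer: t = 1.6275, fail to reject H₀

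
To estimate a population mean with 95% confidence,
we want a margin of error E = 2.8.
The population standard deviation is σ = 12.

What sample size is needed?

Answer: n = 71

Derivation:
z_0.025 = 1.960
n = (z×σ/E)² = (1.960×12/2.8)²
n = 70.5600
Round up: n = 71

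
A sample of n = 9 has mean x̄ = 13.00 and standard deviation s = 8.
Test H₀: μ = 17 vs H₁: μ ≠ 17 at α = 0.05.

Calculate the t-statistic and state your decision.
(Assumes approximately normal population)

df = n - 1 = 8
SE = s/√n = 8/√9 = 2.6667
t = (x̄ - μ₀)/SE = (13.00 - 17)/2.6667 = -1.5000
Critical value: t_{0.025,8} = ±2.306
p-value ≈ 0.1720
Decision: fail to reject H₀

Answer: t = -1.5000, fail to reject H₀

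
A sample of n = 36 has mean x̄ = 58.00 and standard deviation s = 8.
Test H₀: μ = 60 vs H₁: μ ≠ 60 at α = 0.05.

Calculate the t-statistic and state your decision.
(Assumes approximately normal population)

Answer: t = -1.5000, fail to reject H₀

Derivation:
df = n - 1 = 35
SE = s/√n = 8/√36 = 1.3333
t = (x̄ - μ₀)/SE = (58.00 - 60)/1.3333 = -1.5000
Critical value: t_{0.025,35} = ±2.030
p-value ≈ 0.1426
Decision: fail to reject H₀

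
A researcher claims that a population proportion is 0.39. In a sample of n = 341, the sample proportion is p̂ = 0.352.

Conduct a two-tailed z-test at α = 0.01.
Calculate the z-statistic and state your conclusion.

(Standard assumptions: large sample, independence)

Answer: z = -1.4387, fail to reject H₀

Derivation:
H₀: p = 0.39, H₁: p ≠ 0.39
Standard error: SE = √(p₀(1-p₀)/n) = √(0.39×0.61/341) = 0.026413
z-statistic: z = (p̂ - p₀)/SE = (0.352 - 0.39)/0.026413 = -1.4387
Critical value: z_0.005 = ±2.576
p-value = 0.1502
Decision: fail to reject H₀ at α = 0.01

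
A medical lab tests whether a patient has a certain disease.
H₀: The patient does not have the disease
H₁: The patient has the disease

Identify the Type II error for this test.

A Type I error (probability α) occurs when we reject a true H₀.
A Type II error (probability β) occurs when we fail to reject a false H₀.

Answer: Failing to diagnose a patient who actually has the disease (false negative)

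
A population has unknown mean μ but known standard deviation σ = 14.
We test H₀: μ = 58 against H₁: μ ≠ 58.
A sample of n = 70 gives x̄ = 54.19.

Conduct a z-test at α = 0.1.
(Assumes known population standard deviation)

Answer: z = -2.2769, reject H₀

Derivation:
Standard error: SE = σ/√n = 14/√70 = 1.6733
z-statistic: z = (x̄ - μ₀)/SE = (54.19 - 58)/1.6733 = -2.2769
Critical value: ±1.645
p-value = 0.0228
Decision: reject H₀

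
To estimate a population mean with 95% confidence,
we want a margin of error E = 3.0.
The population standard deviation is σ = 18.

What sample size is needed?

Answer: n = 139

Derivation:
z_0.025 = 1.960
n = (z×σ/E)² = (1.960×18/3.0)²
n = 138.2976
Round up: n = 139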